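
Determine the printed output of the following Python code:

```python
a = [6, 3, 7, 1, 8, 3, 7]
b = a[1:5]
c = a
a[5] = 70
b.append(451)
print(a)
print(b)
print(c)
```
[6, 3, 7, 1, 8, 70, 7]
[3, 7, 1, 8, 451]
[6, 3, 7, 1, 8, 70, 7]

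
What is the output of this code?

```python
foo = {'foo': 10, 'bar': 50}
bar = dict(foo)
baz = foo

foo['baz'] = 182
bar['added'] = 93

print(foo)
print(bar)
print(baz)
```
{'foo': 10, 'bar': 50, 'baz': 182}
{'foo': 10, 'bar': 50, 'added': 93}
{'foo': 10, 'bar': 50, 'baz': 182}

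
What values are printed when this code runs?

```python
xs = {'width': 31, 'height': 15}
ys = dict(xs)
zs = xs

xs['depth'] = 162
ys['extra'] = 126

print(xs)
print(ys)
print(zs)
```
{'width': 31, 'height': 15, 'depth': 162}
{'width': 31, 'height': 15, 'extra': 126}
{'width': 31, 'height': 15, 'depth': 162}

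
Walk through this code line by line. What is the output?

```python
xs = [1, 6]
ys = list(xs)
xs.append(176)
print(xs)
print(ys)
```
[1, 6, 176]
[1, 6]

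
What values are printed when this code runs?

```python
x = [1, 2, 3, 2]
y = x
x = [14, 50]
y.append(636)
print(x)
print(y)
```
[14, 50]
[1, 2, 3, 2, 636]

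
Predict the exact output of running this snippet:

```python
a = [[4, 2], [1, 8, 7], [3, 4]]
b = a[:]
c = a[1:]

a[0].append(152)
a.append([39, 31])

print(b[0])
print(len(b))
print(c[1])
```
[4, 2, 152]
3
[3, 4]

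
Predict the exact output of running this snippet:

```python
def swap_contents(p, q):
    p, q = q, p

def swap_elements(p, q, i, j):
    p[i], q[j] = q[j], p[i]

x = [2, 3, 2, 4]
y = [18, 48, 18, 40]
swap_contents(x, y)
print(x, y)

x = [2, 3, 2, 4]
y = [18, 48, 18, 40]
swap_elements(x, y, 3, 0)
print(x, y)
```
[2, 3, 2, 4] [18, 48, 18, 40]
[2, 3, 2, 18] [4, 48, 18, 40]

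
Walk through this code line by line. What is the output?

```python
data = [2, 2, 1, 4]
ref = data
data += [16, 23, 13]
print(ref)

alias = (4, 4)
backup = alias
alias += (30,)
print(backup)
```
[2, 2, 1, 4, 16, 23, 13]
(4, 4)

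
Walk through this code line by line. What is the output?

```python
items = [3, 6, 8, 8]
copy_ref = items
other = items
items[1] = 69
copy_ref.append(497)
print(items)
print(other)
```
[3, 69, 8, 8, 497]
[3, 69, 8, 8, 497]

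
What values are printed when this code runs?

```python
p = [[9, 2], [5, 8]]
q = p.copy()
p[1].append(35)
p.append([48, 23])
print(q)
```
[[9, 2], [5, 8, 35]]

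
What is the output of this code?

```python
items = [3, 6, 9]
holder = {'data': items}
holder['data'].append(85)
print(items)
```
[3, 6, 9, 85]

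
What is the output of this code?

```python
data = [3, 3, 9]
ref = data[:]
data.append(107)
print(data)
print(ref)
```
[3, 3, 9, 107]
[3, 3, 9]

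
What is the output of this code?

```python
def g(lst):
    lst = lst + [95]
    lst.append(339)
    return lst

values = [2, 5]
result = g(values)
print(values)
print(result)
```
[2, 5]
[2, 5, 95, 339]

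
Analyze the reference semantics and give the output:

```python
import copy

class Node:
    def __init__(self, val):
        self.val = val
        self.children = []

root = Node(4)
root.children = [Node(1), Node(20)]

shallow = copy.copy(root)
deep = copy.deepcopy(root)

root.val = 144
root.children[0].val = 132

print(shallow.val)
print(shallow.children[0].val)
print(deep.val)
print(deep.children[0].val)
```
4
132
4
1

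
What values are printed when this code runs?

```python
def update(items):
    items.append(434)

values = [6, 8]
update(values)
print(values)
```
[6, 8, 434]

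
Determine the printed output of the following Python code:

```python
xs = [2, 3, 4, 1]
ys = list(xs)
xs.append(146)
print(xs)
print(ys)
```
[2, 3, 4, 1, 146]
[2, 3, 4, 1]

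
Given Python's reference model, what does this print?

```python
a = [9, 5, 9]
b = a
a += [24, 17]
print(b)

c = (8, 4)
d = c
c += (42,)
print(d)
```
[9, 5, 9, 24, 17]
(8, 4)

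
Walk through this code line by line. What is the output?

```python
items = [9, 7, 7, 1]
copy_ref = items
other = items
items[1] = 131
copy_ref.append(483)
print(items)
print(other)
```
[9, 131, 7, 1, 483]
[9, 131, 7, 1, 483]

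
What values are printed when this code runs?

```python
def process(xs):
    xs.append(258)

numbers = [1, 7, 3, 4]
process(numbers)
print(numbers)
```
[1, 7, 3, 4, 258]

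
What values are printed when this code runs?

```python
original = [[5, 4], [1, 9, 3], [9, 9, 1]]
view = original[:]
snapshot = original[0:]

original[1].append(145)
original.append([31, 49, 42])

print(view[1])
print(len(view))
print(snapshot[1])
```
[1, 9, 3, 145]
3
[1, 9, 3, 145]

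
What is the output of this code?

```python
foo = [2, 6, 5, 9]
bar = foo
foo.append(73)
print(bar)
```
[2, 6, 5, 9, 73]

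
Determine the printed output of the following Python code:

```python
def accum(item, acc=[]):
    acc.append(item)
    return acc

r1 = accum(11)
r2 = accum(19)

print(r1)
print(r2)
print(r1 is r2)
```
[11, 19]
[11, 19]
True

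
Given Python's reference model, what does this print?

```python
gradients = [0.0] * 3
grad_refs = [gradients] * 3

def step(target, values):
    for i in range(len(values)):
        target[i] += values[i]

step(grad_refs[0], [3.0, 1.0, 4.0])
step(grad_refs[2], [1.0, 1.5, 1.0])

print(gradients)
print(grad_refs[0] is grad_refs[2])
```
[4.0, 2.5, 5.0]
True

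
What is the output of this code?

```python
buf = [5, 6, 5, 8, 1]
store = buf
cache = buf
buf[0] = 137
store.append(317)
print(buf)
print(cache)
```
[137, 6, 5, 8, 1, 317]
[137, 6, 5, 8, 1, 317]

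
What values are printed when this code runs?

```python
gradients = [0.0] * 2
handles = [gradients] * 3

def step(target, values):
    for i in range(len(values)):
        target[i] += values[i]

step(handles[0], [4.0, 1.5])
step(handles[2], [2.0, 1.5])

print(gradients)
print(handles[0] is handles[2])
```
[6.0, 3.0]
True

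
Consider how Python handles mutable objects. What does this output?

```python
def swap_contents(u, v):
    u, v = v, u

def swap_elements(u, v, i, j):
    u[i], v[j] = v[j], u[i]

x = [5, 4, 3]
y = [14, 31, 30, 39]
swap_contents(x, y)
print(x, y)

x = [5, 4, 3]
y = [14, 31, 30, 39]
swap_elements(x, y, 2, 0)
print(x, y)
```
[5, 4, 3] [14, 31, 30, 39]
[5, 4, 14] [3, 31, 30, 39]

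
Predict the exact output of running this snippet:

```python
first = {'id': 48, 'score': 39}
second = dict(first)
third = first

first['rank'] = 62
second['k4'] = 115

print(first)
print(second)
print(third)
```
{'id': 48, 'score': 39, 'rank': 62}
{'id': 48, 'score': 39, 'k4': 115}
{'id': 48, 'score': 39, 'rank': 62}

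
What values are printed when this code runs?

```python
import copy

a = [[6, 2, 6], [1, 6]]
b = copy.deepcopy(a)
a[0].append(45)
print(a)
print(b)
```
[[6, 2, 6, 45], [1, 6]]
[[6, 2, 6], [1, 6]]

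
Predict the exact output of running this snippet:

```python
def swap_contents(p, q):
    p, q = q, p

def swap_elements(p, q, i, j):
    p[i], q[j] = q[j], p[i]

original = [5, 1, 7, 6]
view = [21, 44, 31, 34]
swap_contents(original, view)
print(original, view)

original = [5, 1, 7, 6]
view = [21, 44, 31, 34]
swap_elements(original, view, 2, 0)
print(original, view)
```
[5, 1, 7, 6] [21, 44, 31, 34]
[5, 1, 21, 6] [7, 44, 31, 34]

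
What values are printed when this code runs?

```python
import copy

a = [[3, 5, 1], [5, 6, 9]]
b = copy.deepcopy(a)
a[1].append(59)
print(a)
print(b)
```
[[3, 5, 1], [5, 6, 9, 59]]
[[3, 5, 1], [5, 6, 9]]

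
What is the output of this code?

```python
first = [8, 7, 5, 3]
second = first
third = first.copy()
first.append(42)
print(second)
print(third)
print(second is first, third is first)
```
[8, 7, 5, 3, 42]
[8, 7, 5, 3]
True False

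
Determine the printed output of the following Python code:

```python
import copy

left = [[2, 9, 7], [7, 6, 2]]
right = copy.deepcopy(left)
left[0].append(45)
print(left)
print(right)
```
[[2, 9, 7, 45], [7, 6, 2]]
[[2, 9, 7], [7, 6, 2]]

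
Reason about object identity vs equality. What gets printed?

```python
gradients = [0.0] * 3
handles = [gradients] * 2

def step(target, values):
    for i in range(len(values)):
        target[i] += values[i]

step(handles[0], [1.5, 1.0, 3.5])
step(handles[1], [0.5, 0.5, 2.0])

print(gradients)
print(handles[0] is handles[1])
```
[2.0, 1.5, 5.5]
True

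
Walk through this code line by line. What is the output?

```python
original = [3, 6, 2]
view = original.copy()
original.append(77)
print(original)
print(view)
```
[3, 6, 2, 77]
[3, 6, 2]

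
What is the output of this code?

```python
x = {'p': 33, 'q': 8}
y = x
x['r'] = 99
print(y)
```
{'p': 33, 'q': 8, 'r': 99}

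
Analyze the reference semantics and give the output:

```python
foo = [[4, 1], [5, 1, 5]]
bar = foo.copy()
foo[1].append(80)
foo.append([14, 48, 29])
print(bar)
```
[[4, 1], [5, 1, 5, 80]]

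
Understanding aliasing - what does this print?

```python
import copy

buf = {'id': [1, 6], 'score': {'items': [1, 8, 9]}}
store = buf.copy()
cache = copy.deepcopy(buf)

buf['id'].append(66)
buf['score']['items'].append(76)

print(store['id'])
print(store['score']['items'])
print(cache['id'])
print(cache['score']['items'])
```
[1, 6, 66]
[1, 8, 9, 76]
[1, 6]
[1, 8, 9]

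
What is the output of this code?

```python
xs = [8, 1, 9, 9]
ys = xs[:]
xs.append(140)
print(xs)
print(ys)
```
[8, 1, 9, 9, 140]
[8, 1, 9, 9]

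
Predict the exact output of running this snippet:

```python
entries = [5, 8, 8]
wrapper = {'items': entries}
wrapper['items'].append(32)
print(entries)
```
[5, 8, 8, 32]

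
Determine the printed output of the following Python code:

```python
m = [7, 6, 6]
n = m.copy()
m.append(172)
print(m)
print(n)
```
[7, 6, 6, 172]
[7, 6, 6]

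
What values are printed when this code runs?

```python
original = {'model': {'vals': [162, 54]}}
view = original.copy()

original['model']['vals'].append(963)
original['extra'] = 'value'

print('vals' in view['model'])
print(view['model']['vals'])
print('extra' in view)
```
True
[162, 54, 963]
False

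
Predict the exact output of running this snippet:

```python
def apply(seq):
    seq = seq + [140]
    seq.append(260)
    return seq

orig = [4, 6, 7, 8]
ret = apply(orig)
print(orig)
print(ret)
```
[4, 6, 7, 8]
[4, 6, 7, 8, 140, 260]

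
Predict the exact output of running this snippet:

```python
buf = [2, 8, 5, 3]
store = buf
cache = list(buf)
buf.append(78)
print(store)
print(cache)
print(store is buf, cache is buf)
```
[2, 8, 5, 3, 78]
[2, 8, 5, 3]
True False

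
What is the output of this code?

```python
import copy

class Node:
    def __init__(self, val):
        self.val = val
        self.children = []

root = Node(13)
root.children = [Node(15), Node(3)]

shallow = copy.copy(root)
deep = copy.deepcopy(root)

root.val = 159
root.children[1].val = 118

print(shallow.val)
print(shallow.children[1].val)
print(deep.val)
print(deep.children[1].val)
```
13
118
13
3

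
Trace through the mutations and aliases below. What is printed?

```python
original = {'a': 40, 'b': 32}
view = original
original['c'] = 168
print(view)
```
{'a': 40, 'b': 32, 'c': 168}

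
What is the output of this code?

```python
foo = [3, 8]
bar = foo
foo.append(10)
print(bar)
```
[3, 8, 10]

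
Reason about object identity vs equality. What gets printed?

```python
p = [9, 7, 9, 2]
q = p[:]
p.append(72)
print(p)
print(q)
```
[9, 7, 9, 2, 72]
[9, 7, 9, 2]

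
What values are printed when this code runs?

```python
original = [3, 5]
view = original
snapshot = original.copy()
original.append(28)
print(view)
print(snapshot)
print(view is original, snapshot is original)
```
[3, 5, 28]
[3, 5]
True False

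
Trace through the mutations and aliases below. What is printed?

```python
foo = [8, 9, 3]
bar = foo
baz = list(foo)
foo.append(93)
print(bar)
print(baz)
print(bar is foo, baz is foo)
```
[8, 9, 3, 93]
[8, 9, 3]
True False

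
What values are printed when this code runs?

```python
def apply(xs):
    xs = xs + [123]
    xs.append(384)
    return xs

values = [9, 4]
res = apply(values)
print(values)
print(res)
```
[9, 4]
[9, 4, 123, 384]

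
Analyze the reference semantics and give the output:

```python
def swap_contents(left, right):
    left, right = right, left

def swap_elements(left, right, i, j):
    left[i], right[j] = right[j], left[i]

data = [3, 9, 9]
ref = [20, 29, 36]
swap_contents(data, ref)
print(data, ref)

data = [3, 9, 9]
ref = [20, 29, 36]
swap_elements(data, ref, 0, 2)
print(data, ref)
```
[3, 9, 9] [20, 29, 36]
[36, 9, 9] [20, 29, 3]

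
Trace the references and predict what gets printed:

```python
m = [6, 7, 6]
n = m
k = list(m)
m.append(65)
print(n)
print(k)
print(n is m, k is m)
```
[6, 7, 6, 65]
[6, 7, 6]
True False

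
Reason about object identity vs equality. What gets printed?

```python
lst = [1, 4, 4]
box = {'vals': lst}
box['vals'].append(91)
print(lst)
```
[1, 4, 4, 91]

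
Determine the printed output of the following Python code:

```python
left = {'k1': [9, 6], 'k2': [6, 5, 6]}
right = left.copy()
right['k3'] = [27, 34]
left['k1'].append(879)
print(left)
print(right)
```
{'k1': [9, 6, 879], 'k2': [6, 5, 6]}
{'k1': [9, 6, 879], 'k2': [6, 5, 6], 'k3': [27, 34]}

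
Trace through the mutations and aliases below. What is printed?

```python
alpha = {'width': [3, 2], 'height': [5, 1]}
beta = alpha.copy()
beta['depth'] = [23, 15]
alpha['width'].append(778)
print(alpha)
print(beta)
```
{'width': [3, 2, 778], 'height': [5, 1]}
{'width': [3, 2, 778], 'height': [5, 1], 'depth': [23, 15]}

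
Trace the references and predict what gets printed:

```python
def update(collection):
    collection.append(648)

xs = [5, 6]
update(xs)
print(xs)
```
[5, 6, 648]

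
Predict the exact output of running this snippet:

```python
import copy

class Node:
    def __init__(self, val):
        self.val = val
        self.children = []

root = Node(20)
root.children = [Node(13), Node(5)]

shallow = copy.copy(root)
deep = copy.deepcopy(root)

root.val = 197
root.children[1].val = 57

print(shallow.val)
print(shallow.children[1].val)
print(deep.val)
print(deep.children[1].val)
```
20
57
20
5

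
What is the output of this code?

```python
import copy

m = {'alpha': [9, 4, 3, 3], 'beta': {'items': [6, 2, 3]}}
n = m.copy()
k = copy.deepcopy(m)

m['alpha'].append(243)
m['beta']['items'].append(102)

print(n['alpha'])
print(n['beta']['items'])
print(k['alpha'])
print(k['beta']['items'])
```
[9, 4, 3, 3, 243]
[6, 2, 3, 102]
[9, 4, 3, 3]
[6, 2, 3]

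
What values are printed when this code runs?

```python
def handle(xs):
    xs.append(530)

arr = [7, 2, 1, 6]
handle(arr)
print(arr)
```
[7, 2, 1, 6, 530]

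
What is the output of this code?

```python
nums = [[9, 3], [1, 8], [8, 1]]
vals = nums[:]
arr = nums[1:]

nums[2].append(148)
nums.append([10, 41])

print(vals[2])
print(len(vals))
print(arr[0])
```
[8, 1, 148]
3
[1, 8]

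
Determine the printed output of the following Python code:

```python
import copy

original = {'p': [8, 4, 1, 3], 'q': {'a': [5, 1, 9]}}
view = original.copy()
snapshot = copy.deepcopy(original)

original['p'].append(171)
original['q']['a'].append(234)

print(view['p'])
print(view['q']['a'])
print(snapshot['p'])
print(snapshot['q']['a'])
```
[8, 4, 1, 3, 171]
[5, 1, 9, 234]
[8, 4, 1, 3]
[5, 1, 9]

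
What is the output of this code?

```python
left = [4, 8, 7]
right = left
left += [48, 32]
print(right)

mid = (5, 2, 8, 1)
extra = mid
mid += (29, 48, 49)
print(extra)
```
[4, 8, 7, 48, 32]
(5, 2, 8, 1)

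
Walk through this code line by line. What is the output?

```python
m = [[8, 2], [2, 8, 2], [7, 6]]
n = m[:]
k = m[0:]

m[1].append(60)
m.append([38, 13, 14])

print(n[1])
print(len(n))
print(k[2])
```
[2, 8, 2, 60]
3
[7, 6]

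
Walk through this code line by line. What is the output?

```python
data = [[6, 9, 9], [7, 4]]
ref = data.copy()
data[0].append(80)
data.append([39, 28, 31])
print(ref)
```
[[6, 9, 9, 80], [7, 4]]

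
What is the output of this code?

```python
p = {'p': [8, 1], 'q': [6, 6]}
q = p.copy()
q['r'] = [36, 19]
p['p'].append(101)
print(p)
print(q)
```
{'p': [8, 1, 101], 'q': [6, 6]}
{'p': [8, 1, 101], 'q': [6, 6], 'r': [36, 19]}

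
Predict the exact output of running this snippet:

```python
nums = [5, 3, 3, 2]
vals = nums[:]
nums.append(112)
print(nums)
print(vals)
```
[5, 3, 3, 2, 112]
[5, 3, 3, 2]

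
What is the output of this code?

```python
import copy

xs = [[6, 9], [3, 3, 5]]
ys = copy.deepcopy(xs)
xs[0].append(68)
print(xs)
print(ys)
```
[[6, 9, 68], [3, 3, 5]]
[[6, 9], [3, 3, 5]]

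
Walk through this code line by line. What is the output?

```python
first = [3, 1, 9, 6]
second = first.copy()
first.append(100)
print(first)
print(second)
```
[3, 1, 9, 6, 100]
[3, 1, 9, 6]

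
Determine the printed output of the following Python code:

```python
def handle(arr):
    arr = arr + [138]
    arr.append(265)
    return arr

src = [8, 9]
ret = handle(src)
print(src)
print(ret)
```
[8, 9]
[8, 9, 138, 265]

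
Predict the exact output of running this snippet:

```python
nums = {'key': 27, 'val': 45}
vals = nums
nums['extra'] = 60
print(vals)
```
{'key': 27, 'val': 45, 'extra': 60}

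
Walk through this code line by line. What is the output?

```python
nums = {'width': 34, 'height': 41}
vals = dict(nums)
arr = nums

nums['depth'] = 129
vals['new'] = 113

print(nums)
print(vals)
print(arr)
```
{'width': 34, 'height': 41, 'depth': 129}
{'width': 34, 'height': 41, 'new': 113}
{'width': 34, 'height': 41, 'depth': 129}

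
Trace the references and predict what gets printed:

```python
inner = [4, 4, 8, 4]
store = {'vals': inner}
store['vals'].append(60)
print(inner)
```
[4, 4, 8, 4, 60]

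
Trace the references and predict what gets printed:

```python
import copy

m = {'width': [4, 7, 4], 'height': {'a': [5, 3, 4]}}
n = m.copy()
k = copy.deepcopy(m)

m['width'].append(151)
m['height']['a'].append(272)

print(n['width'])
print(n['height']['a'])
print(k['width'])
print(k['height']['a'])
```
[4, 7, 4, 151]
[5, 3, 4, 272]
[4, 7, 4]
[5, 3, 4]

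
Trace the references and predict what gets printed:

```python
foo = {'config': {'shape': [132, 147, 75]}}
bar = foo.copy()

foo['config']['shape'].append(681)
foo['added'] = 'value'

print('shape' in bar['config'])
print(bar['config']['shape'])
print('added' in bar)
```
True
[132, 147, 75, 681]
False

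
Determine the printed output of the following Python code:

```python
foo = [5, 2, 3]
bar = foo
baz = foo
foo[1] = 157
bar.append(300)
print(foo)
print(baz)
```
[5, 157, 3, 300]
[5, 157, 3, 300]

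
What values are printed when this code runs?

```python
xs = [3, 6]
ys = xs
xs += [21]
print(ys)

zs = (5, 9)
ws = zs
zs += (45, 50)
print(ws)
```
[3, 6, 21]
(5, 9)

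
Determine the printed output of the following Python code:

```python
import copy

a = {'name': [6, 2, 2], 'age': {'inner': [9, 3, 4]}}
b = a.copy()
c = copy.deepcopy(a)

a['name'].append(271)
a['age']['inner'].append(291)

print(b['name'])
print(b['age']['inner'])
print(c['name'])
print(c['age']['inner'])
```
[6, 2, 2, 271]
[9, 3, 4, 291]
[6, 2, 2]
[9, 3, 4]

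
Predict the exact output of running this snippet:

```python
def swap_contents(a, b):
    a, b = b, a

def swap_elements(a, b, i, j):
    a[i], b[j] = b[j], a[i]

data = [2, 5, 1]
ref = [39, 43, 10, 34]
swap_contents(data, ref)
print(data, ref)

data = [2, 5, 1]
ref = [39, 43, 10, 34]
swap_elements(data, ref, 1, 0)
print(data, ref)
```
[2, 5, 1] [39, 43, 10, 34]
[2, 39, 1] [5, 43, 10, 34]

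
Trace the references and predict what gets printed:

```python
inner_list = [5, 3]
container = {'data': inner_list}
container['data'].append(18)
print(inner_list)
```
[5, 3, 18]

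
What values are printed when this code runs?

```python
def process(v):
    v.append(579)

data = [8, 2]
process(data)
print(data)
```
[8, 2, 579]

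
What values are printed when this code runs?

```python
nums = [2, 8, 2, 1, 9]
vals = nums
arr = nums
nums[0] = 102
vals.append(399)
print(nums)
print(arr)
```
[102, 8, 2, 1, 9, 399]
[102, 8, 2, 1, 9, 399]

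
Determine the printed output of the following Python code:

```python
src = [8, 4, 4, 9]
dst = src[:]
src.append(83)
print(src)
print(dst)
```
[8, 4, 4, 9, 83]
[8, 4, 4, 9]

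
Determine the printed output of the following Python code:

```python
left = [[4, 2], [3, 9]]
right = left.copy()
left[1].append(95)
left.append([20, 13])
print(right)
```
[[4, 2], [3, 9, 95]]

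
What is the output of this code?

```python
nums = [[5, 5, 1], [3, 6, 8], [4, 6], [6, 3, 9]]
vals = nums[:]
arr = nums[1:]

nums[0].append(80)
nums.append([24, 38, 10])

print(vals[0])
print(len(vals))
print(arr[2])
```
[5, 5, 1, 80]
4
[6, 3, 9]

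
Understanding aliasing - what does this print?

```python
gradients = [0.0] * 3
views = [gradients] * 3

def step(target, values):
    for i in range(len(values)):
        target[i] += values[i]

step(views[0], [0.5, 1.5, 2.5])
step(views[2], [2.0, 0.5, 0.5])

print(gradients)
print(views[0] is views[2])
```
[2.5, 2.0, 3.0]
True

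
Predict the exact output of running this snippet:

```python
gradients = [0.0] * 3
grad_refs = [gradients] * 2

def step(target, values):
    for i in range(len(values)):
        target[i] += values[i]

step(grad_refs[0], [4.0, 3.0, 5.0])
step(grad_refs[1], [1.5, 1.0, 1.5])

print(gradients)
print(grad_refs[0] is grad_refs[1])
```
[5.5, 4.0, 6.5]
True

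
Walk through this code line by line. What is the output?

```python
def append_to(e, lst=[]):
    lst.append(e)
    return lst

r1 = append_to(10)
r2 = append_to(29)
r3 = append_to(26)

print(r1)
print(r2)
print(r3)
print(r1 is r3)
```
[10, 29, 26]
[10, 29, 26]
[10, 29, 26]
True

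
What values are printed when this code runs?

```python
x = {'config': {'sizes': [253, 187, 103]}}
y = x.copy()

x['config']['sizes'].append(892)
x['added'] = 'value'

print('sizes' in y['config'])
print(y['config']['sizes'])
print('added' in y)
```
True
[253, 187, 103, 892]
False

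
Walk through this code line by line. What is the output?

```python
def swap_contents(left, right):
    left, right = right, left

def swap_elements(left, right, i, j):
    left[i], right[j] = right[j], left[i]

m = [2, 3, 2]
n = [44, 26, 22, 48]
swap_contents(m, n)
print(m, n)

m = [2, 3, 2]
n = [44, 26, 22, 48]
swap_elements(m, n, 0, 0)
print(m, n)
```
[2, 3, 2] [44, 26, 22, 48]
[44, 3, 2] [2, 26, 22, 48]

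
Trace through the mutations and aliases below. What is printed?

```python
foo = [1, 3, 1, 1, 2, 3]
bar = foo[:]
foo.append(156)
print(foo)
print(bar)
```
[1, 3, 1, 1, 2, 3, 156]
[1, 3, 1, 1, 2, 3]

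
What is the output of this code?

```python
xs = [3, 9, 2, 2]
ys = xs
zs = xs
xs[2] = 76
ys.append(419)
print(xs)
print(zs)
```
[3, 9, 76, 2, 419]
[3, 9, 76, 2, 419]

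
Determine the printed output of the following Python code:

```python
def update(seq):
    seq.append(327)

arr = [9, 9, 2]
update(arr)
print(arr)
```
[9, 9, 2, 327]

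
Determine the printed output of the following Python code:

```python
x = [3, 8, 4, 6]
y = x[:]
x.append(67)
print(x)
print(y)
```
[3, 8, 4, 6, 67]
[3, 8, 4, 6]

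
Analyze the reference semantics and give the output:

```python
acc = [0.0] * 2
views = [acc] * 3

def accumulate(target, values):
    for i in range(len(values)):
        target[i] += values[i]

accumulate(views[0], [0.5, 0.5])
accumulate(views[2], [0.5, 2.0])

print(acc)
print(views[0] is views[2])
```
[1.0, 2.5]
True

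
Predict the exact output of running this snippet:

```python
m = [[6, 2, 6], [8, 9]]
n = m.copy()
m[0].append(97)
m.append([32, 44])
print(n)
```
[[6, 2, 6, 97], [8, 9]]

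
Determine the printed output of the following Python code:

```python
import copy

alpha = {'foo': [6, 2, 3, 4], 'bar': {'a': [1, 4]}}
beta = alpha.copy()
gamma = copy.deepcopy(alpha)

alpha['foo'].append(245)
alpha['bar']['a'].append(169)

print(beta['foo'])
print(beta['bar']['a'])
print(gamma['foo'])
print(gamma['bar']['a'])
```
[6, 2, 3, 4, 245]
[1, 4, 169]
[6, 2, 3, 4]
[1, 4]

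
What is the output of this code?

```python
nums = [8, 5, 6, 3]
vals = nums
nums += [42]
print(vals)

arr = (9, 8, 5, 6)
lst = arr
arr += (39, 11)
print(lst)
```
[8, 5, 6, 3, 42]
(9, 8, 5, 6)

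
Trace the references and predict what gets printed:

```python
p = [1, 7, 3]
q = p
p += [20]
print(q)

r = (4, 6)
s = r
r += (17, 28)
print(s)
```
[1, 7, 3, 20]
(4, 6)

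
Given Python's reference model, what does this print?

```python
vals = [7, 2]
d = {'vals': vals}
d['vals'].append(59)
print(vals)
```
[7, 2, 59]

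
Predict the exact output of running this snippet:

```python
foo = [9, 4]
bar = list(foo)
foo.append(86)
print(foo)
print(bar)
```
[9, 4, 86]
[9, 4]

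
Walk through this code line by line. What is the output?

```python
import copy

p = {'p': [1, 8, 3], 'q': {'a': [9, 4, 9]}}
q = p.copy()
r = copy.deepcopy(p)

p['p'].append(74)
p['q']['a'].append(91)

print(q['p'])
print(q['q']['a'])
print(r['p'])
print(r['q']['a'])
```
[1, 8, 3, 74]
[9, 4, 9, 91]
[1, 8, 3]
[9, 4, 9]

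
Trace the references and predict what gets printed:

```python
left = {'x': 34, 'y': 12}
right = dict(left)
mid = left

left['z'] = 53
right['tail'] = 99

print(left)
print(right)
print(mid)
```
{'x': 34, 'y': 12, 'z': 53}
{'x': 34, 'y': 12, 'tail': 99}
{'x': 34, 'y': 12, 'z': 53}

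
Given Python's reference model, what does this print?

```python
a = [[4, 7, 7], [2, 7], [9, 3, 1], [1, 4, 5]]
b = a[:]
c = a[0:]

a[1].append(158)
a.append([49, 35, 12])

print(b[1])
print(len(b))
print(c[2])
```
[2, 7, 158]
4
[9, 3, 1]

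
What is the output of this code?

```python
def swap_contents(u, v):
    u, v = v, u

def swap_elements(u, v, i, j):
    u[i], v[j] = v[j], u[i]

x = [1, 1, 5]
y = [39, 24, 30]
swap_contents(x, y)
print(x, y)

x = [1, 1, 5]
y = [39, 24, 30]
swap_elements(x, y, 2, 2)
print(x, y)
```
[1, 1, 5] [39, 24, 30]
[1, 1, 30] [39, 24, 5]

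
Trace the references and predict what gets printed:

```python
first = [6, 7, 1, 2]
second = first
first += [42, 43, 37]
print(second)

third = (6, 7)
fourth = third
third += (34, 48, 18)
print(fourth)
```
[6, 7, 1, 2, 42, 43, 37]
(6, 7)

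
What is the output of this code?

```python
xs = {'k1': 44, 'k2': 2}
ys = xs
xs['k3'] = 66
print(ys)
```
{'k1': 44, 'k2': 2, 'k3': 66}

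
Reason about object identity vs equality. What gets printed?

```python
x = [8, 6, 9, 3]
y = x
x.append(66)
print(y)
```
[8, 6, 9, 3, 66]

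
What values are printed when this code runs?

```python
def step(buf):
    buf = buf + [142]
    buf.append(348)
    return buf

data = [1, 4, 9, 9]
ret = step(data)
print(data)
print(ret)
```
[1, 4, 9, 9]
[1, 4, 9, 9, 142, 348]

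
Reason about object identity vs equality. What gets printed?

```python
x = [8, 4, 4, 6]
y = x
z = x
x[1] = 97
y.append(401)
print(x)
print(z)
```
[8, 97, 4, 6, 401]
[8, 97, 4, 6, 401]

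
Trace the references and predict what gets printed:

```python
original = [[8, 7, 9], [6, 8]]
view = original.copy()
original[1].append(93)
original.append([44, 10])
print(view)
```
[[8, 7, 9], [6, 8, 93]]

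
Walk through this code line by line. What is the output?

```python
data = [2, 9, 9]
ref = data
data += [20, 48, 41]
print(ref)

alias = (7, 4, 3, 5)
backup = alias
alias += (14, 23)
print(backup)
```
[2, 9, 9, 20, 48, 41]
(7, 4, 3, 5)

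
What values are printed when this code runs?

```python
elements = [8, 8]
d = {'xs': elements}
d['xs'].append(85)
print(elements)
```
[8, 8, 85]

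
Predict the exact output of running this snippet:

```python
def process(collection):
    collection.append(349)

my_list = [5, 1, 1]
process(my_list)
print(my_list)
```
[5, 1, 1, 349]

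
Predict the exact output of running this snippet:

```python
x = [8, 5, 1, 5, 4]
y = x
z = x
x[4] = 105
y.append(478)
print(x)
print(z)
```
[8, 5, 1, 5, 105, 478]
[8, 5, 1, 5, 105, 478]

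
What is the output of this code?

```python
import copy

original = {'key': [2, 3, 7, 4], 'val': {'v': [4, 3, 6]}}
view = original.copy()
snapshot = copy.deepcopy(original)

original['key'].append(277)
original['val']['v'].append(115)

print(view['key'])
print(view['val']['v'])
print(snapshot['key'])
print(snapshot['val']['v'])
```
[2, 3, 7, 4, 277]
[4, 3, 6, 115]
[2, 3, 7, 4]
[4, 3, 6]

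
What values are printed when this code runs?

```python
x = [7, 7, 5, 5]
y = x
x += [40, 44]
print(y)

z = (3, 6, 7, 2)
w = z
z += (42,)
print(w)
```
[7, 7, 5, 5, 40, 44]
(3, 6, 7, 2)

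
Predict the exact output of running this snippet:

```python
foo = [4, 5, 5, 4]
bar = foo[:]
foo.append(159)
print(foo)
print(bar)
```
[4, 5, 5, 4, 159]
[4, 5, 5, 4]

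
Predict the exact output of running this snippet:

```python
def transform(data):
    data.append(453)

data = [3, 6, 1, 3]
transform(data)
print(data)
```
[3, 6, 1, 3, 453]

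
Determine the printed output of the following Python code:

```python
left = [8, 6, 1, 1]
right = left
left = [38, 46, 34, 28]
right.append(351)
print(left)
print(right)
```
[38, 46, 34, 28]
[8, 6, 1, 1, 351]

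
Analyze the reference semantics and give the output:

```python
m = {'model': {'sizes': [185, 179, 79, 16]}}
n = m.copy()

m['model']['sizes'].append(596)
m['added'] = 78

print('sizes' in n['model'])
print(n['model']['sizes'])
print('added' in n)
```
True
[185, 179, 79, 16, 596]
False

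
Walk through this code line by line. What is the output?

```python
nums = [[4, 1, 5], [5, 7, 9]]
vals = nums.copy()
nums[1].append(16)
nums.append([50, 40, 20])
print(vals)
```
[[4, 1, 5], [5, 7, 9, 16]]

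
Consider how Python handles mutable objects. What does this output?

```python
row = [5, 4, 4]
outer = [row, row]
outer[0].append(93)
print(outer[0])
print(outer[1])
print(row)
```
[5, 4, 4, 93]
[5, 4, 4, 93]
[5, 4, 4, 93]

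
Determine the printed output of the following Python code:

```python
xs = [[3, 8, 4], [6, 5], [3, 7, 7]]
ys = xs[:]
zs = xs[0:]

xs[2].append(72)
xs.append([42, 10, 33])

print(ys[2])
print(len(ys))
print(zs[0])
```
[3, 7, 7, 72]
3
[3, 8, 4]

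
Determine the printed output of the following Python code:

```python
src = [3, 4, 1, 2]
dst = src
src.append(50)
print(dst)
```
[3, 4, 1, 2, 50]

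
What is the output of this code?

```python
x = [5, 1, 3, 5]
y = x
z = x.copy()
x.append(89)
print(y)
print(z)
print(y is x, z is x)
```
[5, 1, 3, 5, 89]
[5, 1, 3, 5]
True False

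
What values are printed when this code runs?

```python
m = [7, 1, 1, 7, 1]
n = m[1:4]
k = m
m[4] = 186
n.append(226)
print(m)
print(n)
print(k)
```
[7, 1, 1, 7, 186]
[1, 1, 7, 226]
[7, 1, 1, 7, 186]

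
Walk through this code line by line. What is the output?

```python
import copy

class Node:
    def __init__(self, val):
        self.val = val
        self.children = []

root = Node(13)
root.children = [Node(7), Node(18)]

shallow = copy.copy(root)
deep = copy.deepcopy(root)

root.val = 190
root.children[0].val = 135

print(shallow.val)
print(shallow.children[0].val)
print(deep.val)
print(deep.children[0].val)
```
13
135
13
7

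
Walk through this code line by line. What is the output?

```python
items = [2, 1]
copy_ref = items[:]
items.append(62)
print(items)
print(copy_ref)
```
[2, 1, 62]
[2, 1]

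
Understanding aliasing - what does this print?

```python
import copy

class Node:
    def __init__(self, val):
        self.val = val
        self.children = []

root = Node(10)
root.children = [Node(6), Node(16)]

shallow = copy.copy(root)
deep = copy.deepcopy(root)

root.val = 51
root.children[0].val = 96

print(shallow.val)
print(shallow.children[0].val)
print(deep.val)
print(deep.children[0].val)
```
10
96
10
6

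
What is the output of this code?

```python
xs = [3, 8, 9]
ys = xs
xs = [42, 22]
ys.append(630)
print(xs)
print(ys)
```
[42, 22]
[3, 8, 9, 630]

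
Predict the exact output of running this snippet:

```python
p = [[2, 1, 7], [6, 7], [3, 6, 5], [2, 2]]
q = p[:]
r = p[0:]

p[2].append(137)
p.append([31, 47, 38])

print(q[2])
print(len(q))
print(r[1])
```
[3, 6, 5, 137]
4
[6, 7]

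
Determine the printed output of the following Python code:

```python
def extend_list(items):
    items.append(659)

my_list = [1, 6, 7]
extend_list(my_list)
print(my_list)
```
[1, 6, 7, 659]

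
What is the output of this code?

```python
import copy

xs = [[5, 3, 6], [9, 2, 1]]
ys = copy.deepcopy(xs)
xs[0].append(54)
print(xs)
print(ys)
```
[[5, 3, 6, 54], [9, 2, 1]]
[[5, 3, 6], [9, 2, 1]]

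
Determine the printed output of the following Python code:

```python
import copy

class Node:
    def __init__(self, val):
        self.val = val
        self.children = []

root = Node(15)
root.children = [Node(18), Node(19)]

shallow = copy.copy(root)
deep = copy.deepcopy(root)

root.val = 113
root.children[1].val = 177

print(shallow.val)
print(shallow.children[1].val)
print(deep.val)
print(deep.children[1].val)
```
15
177
15
19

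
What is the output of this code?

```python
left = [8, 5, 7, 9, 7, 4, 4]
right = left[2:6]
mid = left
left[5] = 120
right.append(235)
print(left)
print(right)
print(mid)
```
[8, 5, 7, 9, 7, 120, 4]
[7, 9, 7, 4, 235]
[8, 5, 7, 9, 7, 120, 4]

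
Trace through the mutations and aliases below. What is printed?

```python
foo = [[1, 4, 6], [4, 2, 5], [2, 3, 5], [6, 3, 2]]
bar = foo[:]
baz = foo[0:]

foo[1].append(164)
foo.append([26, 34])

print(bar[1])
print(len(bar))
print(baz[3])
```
[4, 2, 5, 164]
4
[6, 3, 2]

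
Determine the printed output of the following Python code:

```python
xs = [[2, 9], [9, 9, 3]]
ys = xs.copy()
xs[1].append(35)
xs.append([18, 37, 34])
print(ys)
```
[[2, 9], [9, 9, 3, 35]]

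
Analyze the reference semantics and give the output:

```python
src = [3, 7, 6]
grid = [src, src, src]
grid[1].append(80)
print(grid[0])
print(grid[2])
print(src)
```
[3, 7, 6, 80]
[3, 7, 6, 80]
[3, 7, 6, 80]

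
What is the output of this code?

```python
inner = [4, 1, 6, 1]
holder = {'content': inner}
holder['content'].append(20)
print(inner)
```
[4, 1, 6, 1, 20]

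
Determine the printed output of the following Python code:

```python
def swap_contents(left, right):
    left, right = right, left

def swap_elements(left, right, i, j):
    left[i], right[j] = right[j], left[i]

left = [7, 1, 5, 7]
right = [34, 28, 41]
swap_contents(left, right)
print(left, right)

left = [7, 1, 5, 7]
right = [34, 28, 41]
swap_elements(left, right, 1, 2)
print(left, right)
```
[7, 1, 5, 7] [34, 28, 41]
[7, 41, 5, 7] [34, 28, 1]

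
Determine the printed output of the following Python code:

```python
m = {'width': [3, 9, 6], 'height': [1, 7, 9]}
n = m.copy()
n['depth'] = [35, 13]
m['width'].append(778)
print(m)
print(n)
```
{'width': [3, 9, 6, 778], 'height': [1, 7, 9]}
{'width': [3, 9, 6, 778], 'height': [1, 7, 9], 'depth': [35, 13]}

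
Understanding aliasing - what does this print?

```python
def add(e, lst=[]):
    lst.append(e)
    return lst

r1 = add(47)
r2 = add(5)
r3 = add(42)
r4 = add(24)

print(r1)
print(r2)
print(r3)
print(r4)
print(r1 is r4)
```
[47, 5, 42, 24]
[47, 5, 42, 24]
[47, 5, 42, 24]
[47, 5, 42, 24]
True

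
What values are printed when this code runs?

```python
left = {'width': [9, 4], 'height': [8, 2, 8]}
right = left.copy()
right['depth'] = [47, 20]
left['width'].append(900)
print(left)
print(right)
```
{'width': [9, 4, 900], 'height': [8, 2, 8]}
{'width': [9, 4, 900], 'height': [8, 2, 8], 'depth': [47, 20]}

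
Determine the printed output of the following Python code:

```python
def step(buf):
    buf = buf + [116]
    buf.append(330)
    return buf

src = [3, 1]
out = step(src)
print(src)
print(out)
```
[3, 1]
[3, 1, 116, 330]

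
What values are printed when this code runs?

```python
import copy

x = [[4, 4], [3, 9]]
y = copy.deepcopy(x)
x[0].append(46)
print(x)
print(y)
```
[[4, 4, 46], [3, 9]]
[[4, 4], [3, 9]]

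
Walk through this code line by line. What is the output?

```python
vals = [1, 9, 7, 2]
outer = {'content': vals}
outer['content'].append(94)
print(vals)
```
[1, 9, 7, 2, 94]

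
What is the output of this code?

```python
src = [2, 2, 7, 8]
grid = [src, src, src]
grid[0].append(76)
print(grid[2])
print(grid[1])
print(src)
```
[2, 2, 7, 8, 76]
[2, 2, 7, 8, 76]
[2, 2, 7, 8, 76]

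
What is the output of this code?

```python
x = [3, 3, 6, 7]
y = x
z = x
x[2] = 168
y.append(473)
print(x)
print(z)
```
[3, 3, 168, 7, 473]
[3, 3, 168, 7, 473]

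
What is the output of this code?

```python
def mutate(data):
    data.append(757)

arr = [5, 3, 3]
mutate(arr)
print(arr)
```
[5, 3, 3, 757]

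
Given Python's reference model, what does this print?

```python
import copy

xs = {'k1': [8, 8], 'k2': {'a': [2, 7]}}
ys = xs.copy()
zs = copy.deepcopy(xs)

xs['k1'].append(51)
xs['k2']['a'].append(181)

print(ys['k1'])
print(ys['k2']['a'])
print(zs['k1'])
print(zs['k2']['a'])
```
[8, 8, 51]
[2, 7, 181]
[8, 8]
[2, 7]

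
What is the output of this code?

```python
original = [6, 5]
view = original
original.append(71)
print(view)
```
[6, 5, 71]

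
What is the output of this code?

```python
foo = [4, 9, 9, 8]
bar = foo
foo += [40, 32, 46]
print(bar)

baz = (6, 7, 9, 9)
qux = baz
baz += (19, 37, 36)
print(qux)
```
[4, 9, 9, 8, 40, 32, 46]
(6, 7, 9, 9)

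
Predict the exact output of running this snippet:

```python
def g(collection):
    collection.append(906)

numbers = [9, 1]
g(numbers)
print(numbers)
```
[9, 1, 906]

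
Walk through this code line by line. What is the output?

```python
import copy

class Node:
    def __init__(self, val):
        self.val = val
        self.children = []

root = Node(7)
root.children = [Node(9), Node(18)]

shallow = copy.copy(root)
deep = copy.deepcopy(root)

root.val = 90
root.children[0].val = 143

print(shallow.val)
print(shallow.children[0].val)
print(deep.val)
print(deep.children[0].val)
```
7
143
7
9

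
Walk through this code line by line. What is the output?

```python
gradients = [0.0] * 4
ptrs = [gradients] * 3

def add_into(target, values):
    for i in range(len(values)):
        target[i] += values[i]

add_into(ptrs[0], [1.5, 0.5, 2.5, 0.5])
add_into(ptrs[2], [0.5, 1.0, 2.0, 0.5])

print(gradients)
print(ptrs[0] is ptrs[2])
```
[2.0, 1.5, 4.5, 1.0]
True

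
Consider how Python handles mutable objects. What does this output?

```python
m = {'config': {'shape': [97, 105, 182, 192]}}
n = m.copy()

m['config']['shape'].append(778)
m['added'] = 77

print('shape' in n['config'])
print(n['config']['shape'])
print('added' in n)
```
True
[97, 105, 182, 192, 778]
False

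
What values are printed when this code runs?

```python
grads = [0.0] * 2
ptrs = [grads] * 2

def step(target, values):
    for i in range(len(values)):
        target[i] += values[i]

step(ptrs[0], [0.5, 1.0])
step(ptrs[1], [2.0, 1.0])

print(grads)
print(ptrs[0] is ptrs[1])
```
[2.5, 2.0]
True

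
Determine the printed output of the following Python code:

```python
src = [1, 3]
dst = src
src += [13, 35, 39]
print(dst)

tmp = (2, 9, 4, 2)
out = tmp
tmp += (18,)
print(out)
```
[1, 3, 13, 35, 39]
(2, 9, 4, 2)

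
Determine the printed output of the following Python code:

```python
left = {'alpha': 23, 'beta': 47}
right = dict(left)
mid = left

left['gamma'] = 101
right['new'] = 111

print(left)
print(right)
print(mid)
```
{'alpha': 23, 'beta': 47, 'gamma': 101}
{'alpha': 23, 'beta': 47, 'new': 111}
{'alpha': 23, 'beta': 47, 'gamma': 101}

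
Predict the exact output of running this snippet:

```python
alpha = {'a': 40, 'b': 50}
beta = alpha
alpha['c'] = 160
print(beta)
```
{'a': 40, 'b': 50, 'c': 160}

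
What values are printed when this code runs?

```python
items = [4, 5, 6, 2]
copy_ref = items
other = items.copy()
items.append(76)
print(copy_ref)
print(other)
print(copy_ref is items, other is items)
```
[4, 5, 6, 2, 76]
[4, 5, 6, 2]
True False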